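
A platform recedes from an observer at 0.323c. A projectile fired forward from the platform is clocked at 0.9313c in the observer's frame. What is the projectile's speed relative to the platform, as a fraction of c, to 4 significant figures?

u' ≈ 0.8700c

Inverse velocity addition: u' = (u − v)/(1 − uv/c²)
= (0.9313 − 0.323)/(1 − 0.9313×0.323) = 0.6083/0.699190 = 0.8700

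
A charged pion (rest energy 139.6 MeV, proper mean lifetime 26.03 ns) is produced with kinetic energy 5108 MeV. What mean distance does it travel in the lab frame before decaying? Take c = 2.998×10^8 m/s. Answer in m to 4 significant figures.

γ = 1 + K/(m₀c²) = 1 + 5108/139.6 = 37.5903
β = √(1 − 1/γ²) = 0.999646
Dilated lifetime: γτ₀ = 37.5903 × 26.03 ns = 978.474 ns
d = βc·γτ₀ = 0.999646 × (2.998×10^8 m/s) × 9.78474×10^-7 s = 293.2 m

d ≈ 293.2 m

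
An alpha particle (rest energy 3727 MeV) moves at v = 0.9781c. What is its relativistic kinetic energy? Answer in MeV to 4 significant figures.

γ = 1/√(1 − 0.9781²) = 4.80456
K = (γ − 1)m₀c² = (4.80456 − 1) × 3727 MeV = 3.80456 × 3727 MeV = 14180 MeV

K ≈ 14180 MeV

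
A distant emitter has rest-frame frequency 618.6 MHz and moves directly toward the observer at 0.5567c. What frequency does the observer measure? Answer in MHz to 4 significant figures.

f_obs ≈ 1159 MHz

Relativistic Doppler: f_obs = f_src √((1+β)/(1−β))
= 618.6 × √(1.55670/0.443300) = 618.6 × 1.87393 = 1159 MHz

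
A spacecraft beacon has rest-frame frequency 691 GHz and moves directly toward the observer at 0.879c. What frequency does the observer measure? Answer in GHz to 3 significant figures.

f_obs ≈ 2720 GHz

Relativistic Doppler: f_obs = f_src √((1+β)/(1−β))
= 691 × √(1.8790/0.12100) = 691 × 3.9407 = 2720 GHz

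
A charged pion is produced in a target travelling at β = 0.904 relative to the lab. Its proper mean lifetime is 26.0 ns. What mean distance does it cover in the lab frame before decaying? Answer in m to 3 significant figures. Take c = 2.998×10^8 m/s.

γ = 1/√(1 − 0.904²) = 2.3390
Dilated lifetime: Δt = γτ₀ = 2.3390 × 26.0 ns = 60.814 ns
d = vΔt = 0.904c × 60.814 ns = 2.7102×10^8 m/s × 6.0814×10^-8 s = 16.5 m

d ≈ 16.5 m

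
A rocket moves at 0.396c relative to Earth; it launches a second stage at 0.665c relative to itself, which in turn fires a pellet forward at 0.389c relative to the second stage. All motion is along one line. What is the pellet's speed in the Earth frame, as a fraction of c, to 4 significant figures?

Compose boost 2: (0.665 + 0.396)/(1 + 0.665×0.396) = 1.061/1.26334 = 0.839837
Compose boost 3: (0.389 + 0.839837)/(1 + 0.389×0.839837) = 1.22884/1.32670 = 0.9262

u ≈ 0.9262c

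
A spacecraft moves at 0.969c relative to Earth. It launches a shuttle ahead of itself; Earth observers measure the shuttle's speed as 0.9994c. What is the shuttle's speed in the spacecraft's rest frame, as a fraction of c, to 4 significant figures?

Inverse velocity addition: u' = (u − v)/(1 − uv/c²)
= (0.9994 − 0.969)/(1 − 0.9994×0.969) = 0.03040/0.0315814 = 0.9626

u' ≈ 0.9626c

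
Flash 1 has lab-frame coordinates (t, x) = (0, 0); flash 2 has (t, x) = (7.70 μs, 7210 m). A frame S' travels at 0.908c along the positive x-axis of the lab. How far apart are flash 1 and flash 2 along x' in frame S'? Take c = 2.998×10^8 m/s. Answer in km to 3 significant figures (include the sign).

Δx' ≈ 12.2 km

γ = 1/√(1 − 0.908²) = 2.3868
Δx' = γ(Δx − vΔt) = 2.3868 × (7210 m − 0.908×(2.998×10^8 m/s)×7.70×10^-6 s)
= 2.3868 × (5113.9 m) = 12.2 km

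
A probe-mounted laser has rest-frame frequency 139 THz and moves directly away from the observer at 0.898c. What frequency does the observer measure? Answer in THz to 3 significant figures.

f_obs ≈ 32.2 THz

Relativistic Doppler: f_obs = f_src √((1−β)/(1+β))
= 139 × √(0.10200/1.8980) = 139 × 0.23182 = 32.2 THz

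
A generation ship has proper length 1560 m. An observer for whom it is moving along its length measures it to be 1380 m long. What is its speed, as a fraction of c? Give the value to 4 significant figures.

β ≈ 0.4663

γ = L₀/L = 1560/1380 = 1.13043
β = √(1 − 1/γ²) = 0.4663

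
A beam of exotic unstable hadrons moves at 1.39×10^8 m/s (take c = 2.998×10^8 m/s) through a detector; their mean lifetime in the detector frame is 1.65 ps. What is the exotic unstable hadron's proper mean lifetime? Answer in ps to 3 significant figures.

β = v/c = 1.39×10^8 / 2.998×10^8 = 0.46364
γ = 1/√(1 − 0.46364²) = 1.1286
Proper time: τ₀ = Δt/γ = 1.65/1.1286 = 1.46 ps

τ₀ ≈ 1.46 ps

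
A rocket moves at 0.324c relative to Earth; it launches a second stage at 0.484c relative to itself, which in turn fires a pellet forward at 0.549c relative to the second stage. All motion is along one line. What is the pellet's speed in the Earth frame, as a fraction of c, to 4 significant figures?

Compose boost 2: (0.484 + 0.324)/(1 + 0.484×0.324) = 0.8080/1.15682 = 0.698469
Compose boost 3: (0.549 + 0.698469)/(1 + 0.549×0.698469) = 1.24747/1.38346 = 0.9017

u ≈ 0.9017c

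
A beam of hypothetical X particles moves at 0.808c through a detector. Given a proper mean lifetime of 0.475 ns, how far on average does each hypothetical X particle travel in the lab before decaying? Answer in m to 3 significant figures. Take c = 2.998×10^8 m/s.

d ≈ 0.195 m

γ = 1/√(1 − 0.808²) = 1.6973
Dilated lifetime: Δt = γτ₀ = 1.6973 × 0.475 ns = 0.80620 ns
d = vΔt = 0.808c × 0.80620 ns = 2.4224×10^8 m/s × 8.0620×10^-10 s = 0.195 m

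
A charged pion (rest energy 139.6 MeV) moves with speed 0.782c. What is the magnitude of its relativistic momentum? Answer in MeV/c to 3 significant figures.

p ≈ 175 MeV/c

γ = 1/√(1 − 0.782²) = 1.6044
p = γβm₀c = 1.6044 × 0.782 × 139.6 MeV/c = 175 MeV/c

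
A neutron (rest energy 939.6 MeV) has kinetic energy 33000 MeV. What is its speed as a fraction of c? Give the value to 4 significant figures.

β ≈ 0.9996

γ = 1 + K/(m₀c²) = 1 + 33000/939.6 = 36.1213
β = √(1 − 1/γ²) = 0.9996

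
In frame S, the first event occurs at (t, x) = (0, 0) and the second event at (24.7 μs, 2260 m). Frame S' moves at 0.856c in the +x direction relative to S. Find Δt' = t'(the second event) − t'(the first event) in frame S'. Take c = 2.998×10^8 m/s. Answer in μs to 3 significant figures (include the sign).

Δt' ≈ 35.3 μs

γ = 1/√(1 − 0.856²) = 1.9343
Δt' = γ(Δt − vΔx/c²) = 1.9343 × (24.7 μs − 0.856×2260 m / (2.998×10^8 m/s))
= 1.9343 × (18.247 μs) = 35.3 μs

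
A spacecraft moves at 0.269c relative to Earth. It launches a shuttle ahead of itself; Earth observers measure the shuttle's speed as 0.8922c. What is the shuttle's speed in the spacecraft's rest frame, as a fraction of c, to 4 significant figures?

u' ≈ 0.8200c

Inverse velocity addition: u' = (u − v)/(1 − uv/c²)
= (0.8922 − 0.269)/(1 − 0.8922×0.269) = 0.6232/0.759998 = 0.8200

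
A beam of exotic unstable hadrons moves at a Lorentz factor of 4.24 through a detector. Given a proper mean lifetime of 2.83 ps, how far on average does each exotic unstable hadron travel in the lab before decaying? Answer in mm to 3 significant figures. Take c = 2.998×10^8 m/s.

d ≈ 3.50 mm

β = √(1 − 1/γ²) = √(1 − 1/4.24²) = 0.97179
Dilated lifetime: Δt = γτ₀ = 4.24 × 2.83 ps = 11.999 ps
d = vΔt = 0.97179c × 11.999 ps = 2.9134×10^8 m/s × 1.1999×10^-11 s = 3.50 mm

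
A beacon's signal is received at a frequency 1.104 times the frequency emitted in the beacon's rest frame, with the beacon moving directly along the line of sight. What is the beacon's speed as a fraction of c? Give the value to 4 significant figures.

β ≈ 0.09862

f_obs/f_src = √((1+β)/(1−β)) = 1.104  ⇒  (1+β)/(1−β) = 1.21882
β = |1 − D²|/(1 + D²) = |1 − 1.21882|/(1 + 1.21882) = 0.09862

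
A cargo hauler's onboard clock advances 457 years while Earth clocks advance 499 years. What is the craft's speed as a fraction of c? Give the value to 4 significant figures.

β ≈ 0.4016

γ = Δt/τ₀ = 499/457 = 1.09190
β = √(1 − 1/γ²) = √(1 − 1/1.09190²) = 0.4016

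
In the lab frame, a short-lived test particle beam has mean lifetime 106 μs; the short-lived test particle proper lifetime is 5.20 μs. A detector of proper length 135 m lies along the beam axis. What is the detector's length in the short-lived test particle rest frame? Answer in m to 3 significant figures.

Time dilation ⇒ γ = Δt/τ₀ = 106/5.20 = 20.385
Length contraction: L = L₀/γ = 135/20.385 = 6.62 m

L ≈ 6.62 m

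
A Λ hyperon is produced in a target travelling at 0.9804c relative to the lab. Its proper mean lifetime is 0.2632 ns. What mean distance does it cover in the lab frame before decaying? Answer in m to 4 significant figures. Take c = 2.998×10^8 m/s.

d ≈ 0.3927 m

γ = 1/√(1 − 0.9804²) = 5.07569
Dilated lifetime: Δt = γτ₀ = 5.07569 × 0.2632 ns = 1.33592 ns
d = vΔt = 0.9804c × 1.33592 ns = 2.93924×10^8 m/s × 1.33592×10^-9 s = 0.3927 m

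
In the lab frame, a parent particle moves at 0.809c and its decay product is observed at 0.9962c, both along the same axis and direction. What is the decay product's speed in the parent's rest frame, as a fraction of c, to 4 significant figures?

Inverse velocity addition: u' = (u − v)/(1 − uv/c²)
= (0.9962 − 0.809)/(1 − 0.9962×0.809) = 0.1872/0.194074 = 0.9646

u' ≈ 0.9646c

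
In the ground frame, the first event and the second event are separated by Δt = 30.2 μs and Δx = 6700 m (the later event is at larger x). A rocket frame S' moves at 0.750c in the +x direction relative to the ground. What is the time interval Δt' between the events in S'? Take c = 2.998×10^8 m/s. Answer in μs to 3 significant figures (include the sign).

γ = 1/√(1 − 0.750²) = 1.5119
Δt' = γ(Δt − vΔx/c²) = 1.5119 × (30.2 μs − 0.750×6700 m / (2.998×10^8 m/s))
= 1.5119 × (13.439 μs) = 20.3 μs

Δt' ≈ 20.3 μs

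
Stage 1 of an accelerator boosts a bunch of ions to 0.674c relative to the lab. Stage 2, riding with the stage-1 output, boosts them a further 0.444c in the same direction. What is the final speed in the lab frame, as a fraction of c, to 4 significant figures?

Compose boost 2: (0.444 + 0.674)/(1 + 0.444×0.674) = 1.118/1.29926 = 0.8605

u ≈ 0.8605c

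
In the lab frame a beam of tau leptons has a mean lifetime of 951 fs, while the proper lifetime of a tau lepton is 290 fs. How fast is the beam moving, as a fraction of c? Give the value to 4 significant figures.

γ = Δt/τ₀ = 951/290 = 3.27931
β = √(1 − 1/γ²) = √(1 − 1/3.27931²) = 0.9524

β ≈ 0.9524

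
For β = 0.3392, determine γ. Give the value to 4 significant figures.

γ = 1/√(1 − β²) = 1/√(1 − 0.3392²) = 1/√(0.884943) = 1.063

γ ≈ 1.063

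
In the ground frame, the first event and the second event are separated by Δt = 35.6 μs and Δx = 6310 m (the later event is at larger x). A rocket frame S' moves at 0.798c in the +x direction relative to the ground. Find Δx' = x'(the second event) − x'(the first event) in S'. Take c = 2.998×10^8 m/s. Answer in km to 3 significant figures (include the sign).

Δx' ≈ -3.66 km

γ = 1/√(1 − 0.798²) = 1.6593
Δx' = γ(Δx − vΔt) = 1.6593 × (6310 m − 0.798×(2.998×10^8 m/s)×35.6×10^-6 s)
= 1.6593 × (-2207.0 m) = -3.66 km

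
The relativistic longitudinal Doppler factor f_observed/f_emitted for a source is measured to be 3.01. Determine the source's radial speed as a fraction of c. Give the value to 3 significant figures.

f_obs/f_src = √((1+β)/(1−β)) = 3.01  ⇒  (1+β)/(1−β) = 9.0601
β = |1 − D²|/(1 + D²) = |1 − 9.0601|/(1 + 9.0601) = 0.801

β ≈ 0.801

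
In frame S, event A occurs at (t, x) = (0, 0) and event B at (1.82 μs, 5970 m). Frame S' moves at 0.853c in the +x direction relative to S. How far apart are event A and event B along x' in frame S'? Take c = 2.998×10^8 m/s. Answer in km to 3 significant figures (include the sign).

Δx' ≈ 10.5 km

γ = 1/√(1 − 0.853²) = 1.9160
Δx' = γ(Δx − vΔt) = 1.9160 × (5970 m − 0.853×(2.998×10^8 m/s)×1.82×10^-6 s)
= 1.9160 × (5504.6 m) = 10.5 km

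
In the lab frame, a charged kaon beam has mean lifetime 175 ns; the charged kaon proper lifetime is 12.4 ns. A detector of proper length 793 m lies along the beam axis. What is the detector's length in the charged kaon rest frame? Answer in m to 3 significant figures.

L ≈ 56.2 m

Time dilation ⇒ γ = Δt/τ₀ = 175/12.4 = 14.113
Length contraction: L = L₀/γ = 793/14.113 = 56.2 m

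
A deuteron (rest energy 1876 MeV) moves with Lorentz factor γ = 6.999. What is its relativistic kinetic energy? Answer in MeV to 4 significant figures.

K ≈ 11250 MeV

γ = 6.999 (given)
K = (γ − 1)m₀c² = (6.999 − 1) × 1876 MeV = 5.99900 × 1876 MeV = 11250 MeV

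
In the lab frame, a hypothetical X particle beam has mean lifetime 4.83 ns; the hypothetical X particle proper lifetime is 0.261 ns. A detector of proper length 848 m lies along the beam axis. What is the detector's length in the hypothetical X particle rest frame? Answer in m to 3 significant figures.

Time dilation ⇒ γ = Δt/τ₀ = 4.83/0.261 = 18.506
Length contraction: L = L₀/γ = 848/18.506 = 45.8 m

L ≈ 45.8 m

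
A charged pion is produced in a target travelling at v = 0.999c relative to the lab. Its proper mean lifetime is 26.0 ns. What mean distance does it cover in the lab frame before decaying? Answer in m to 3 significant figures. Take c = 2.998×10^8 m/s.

d ≈ 174 m

γ = 1/√(1 − 0.999²) = 22.366
Dilated lifetime: Δt = γτ₀ = 22.366 × 26.0 ns = 581.52 ns
d = vΔt = 0.999c × 581.52 ns = 2.9950×10^8 m/s × 5.8152×10^-7 s = 174 m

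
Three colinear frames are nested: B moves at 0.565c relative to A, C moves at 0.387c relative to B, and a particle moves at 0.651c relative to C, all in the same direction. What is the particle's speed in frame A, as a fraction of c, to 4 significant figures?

Compose boost 2: (0.387 + 0.565)/(1 + 0.387×0.565) = 0.9520/1.21866 = 0.781189
Compose boost 3: (0.651 + 0.781189)/(1 + 0.651×0.781189) = 1.43219/1.50855 = 0.9494

u ≈ 0.9494c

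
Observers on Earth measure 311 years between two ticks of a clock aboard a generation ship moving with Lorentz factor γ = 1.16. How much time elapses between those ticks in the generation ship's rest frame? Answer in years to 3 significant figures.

γ = 1.16 (given)
Proper time: τ₀ = Δt/γ = 311/1.16 = 268 years

τ₀ ≈ 268 years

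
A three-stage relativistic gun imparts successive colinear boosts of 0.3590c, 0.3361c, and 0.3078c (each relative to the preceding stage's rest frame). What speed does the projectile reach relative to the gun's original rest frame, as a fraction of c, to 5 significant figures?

u ≈ 0.77928c

Compose boost 2: (0.3361 + 0.3590)/(1 + 0.3361×0.3590) = 0.69510/1.120660 = 0.6202595
Compose boost 3: (0.3078 + 0.6202595)/(1 + 0.3078×0.6202595) = 0.9280595/1.190916 = 0.77928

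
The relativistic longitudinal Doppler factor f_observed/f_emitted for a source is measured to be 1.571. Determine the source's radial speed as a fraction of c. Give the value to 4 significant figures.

β ≈ 0.4233

f_obs/f_src = √((1+β)/(1−β)) = 1.571  ⇒  (1+β)/(1−β) = 2.46804
β = |1 − D²|/(1 + D²) = |1 − 2.46804|/(1 + 2.46804) = 0.4233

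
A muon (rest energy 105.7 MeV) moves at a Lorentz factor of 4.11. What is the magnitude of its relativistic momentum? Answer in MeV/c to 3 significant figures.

β = √(1 − 1/γ²) = √(1 − 1/4.11²) = 0.96995
p = γβm₀c = 4.11 × 0.96995 × 105.7 MeV/c = 421 MeV/c

p ≈ 421 MeV/c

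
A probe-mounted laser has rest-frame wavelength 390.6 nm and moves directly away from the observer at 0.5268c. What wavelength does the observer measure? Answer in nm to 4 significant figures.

Relativistic Doppler: λ_obs = λ_src √((1+β)/(1−β))
= 390.6 × √(1.52680/0.473200) = 390.6 × 1.79626 = 701.6 nm

λ_obs ≈ 701.6 nm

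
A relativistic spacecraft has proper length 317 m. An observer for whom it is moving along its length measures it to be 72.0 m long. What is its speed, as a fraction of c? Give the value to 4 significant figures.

γ = L₀/L = 317/72.0 = 4.40278
β = √(1 − 1/γ²) = 0.9739

β ≈ 0.9739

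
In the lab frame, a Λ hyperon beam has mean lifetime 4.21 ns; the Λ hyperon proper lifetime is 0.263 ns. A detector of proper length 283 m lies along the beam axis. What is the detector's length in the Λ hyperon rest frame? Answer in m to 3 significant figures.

Time dilation ⇒ γ = Δt/τ₀ = 4.21/0.263 = 16.008
Length contraction: L = L₀/γ = 283/16.008 = 17.7 m

L ≈ 17.7 m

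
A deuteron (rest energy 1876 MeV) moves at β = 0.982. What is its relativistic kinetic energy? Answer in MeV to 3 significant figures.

K ≈ 8060 MeV

γ = 1/√(1 − 0.982²) = 5.2943
K = (γ − 1)m₀c² = (5.2943 − 1) × 1876 MeV = 4.2943 × 1876 MeV = 8060 MeV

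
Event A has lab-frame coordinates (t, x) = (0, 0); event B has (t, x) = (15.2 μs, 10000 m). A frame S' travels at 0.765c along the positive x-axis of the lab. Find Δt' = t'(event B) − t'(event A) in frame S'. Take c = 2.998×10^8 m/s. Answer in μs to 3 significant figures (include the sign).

γ = 1/√(1 − 0.765²) = 1.5527
Δt' = γ(Δt − vΔx/c²) = 1.5527 × (15.2 μs − 0.765×10000 m / (2.998×10^8 m/s))
= 1.5527 × (-10.317 μs) = -16.0 μs

Δt' ≈ -16.0 μs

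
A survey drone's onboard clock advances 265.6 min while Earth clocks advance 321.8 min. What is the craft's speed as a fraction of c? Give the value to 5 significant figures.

γ = Δt/τ₀ = 321.8/265.6 = 1.211596
β = √(1 − 1/γ²) = √(1 − 1/1.211596²) = 0.56461

β ≈ 0.56461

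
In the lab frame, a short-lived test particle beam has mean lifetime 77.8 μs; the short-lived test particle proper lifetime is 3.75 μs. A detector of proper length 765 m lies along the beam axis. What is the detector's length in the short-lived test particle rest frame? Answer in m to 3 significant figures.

L ≈ 36.9 m

Time dilation ⇒ γ = Δt/τ₀ = 77.8/3.75 = 20.747
Length contraction: L = L₀/γ = 765/20.747 = 36.9 m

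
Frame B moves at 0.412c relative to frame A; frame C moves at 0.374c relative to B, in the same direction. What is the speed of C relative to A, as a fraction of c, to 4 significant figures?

u ≈ 0.6811c

Compose boost 2: (0.374 + 0.412)/(1 + 0.374×0.412) = 0.7860/1.15409 = 0.6811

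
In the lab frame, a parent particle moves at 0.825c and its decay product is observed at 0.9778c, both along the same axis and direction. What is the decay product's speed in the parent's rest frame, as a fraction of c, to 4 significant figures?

u' ≈ 0.7904c

Inverse velocity addition: u' = (u − v)/(1 − uv/c²)
= (0.9778 − 0.825)/(1 − 0.9778×0.825) = 0.1528/0.193315 = 0.7904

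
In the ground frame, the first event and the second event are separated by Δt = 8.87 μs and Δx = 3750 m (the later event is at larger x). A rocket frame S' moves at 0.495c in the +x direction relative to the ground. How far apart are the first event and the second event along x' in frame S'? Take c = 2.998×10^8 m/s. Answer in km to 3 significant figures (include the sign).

Δx' ≈ 2.80 km

γ = 1/√(1 − 0.495²) = 1.1509
Δx' = γ(Δx − vΔt) = 1.1509 × (3750 m − 0.495×(2.998×10^8 m/s)×8.87×10^-6 s)
= 1.1509 × (2433.7 m) = 2.80 km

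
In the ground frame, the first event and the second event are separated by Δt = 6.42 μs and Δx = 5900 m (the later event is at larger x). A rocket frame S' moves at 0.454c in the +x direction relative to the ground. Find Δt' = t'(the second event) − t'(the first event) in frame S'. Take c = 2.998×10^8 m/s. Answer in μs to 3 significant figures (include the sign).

Δt' ≈ -2.82 μs

γ = 1/√(1 − 0.454²) = 1.1223
Δt' = γ(Δt − vΔx/c²) = 1.1223 × (6.42 μs − 0.454×5900 m / (2.998×10^8 m/s))
= 1.1223 × (-2.5146 μs) = -2.82 μs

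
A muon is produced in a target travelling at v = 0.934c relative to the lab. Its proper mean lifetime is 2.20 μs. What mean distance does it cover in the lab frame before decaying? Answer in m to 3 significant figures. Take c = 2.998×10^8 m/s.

γ = 1/√(1 − 0.934²) = 2.7990
Dilated lifetime: Δt = γτ₀ = 2.7990 × 2.20 μs = 6.1578 μs
d = vΔt = 0.934c × 6.1578 μs = 2.8001×10^8 m/s × 6.1578×10^-6 s = 1720 m

d ≈ 1720 m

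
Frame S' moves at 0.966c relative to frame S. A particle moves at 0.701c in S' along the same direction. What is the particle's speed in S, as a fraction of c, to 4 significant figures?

u ≈ 0.9939c

Relativistic velocity addition: u = (u' + v)/(1 + u'v/c²)
= (0.701 + 0.966)/(1 + 0.701×0.966) = 1.667/1.67717 = 0.9939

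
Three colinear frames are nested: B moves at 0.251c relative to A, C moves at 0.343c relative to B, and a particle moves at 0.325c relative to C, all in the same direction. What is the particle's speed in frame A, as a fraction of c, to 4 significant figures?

Compose boost 2: (0.343 + 0.251)/(1 + 0.343×0.251) = 0.5940/1.08609 = 0.546914
Compose boost 3: (0.325 + 0.546914)/(1 + 0.325×0.546914) = 0.871914/1.17775 = 0.7403

u ≈ 0.7403c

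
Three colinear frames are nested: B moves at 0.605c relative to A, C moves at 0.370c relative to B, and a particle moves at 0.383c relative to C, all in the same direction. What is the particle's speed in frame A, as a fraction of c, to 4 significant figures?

u ≈ 0.9039c

Compose boost 2: (0.370 + 0.605)/(1 + 0.370×0.605) = 0.9750/1.22385 = 0.796666
Compose boost 3: (0.383 + 0.796666)/(1 + 0.383×0.796666) = 1.17967/1.30512 = 0.9039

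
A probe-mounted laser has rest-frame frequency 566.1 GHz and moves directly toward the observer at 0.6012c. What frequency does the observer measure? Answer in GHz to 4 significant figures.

Relativistic Doppler: f_obs = f_src √((1+β)/(1−β))
= 566.1 × √(1.60120/0.398800) = 566.1 × 2.00376 = 1134 GHz

f_obs ≈ 1134 GHz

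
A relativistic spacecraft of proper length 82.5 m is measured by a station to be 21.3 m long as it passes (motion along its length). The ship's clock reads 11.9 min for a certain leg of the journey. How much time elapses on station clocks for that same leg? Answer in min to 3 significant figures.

Δt ≈ 46.1 min

Length contraction ⇒ γ = L₀/L = 82.5/21.3 = 3.8732
Time dilation: Δt = γτ₀ = 3.8732 × 11.9 min = 46.1 min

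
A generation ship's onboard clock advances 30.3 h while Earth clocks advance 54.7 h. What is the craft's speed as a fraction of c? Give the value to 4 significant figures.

β ≈ 0.8326

γ = Δt/τ₀ = 54.7/30.3 = 1.80528
β = √(1 − 1/γ²) = √(1 − 1/1.80528²) = 0.8326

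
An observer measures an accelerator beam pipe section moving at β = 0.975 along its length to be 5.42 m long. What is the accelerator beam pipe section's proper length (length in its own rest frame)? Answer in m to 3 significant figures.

L₀ ≈ 24.4 m

γ = 1/√(1 − 0.975²) = 4.5004
L₀ = γL = 4.5004 × 5.42 = 24.4 m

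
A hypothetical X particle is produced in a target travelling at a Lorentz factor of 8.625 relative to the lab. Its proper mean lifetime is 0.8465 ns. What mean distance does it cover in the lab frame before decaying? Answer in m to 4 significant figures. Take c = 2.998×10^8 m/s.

d ≈ 2.174 m

β = √(1 − 1/γ²) = √(1 − 1/8.625²) = 0.993256
Dilated lifetime: Δt = γτ₀ = 8.625 × 0.8465 ns = 7.30106 ns
d = vΔt = 0.993256c × 7.30106 ns = 2.97778×10^8 m/s × 7.30106×10^-9 s = 2.174 m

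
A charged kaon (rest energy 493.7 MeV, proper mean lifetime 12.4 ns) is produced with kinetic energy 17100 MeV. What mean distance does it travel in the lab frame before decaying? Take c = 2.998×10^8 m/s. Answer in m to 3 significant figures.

γ = 1 + K/(m₀c²) = 1 + 17100/493.7 = 35.636
β = √(1 − 1/γ²) = 0.99961
Dilated lifetime: γτ₀ = 35.636 × 12.4 ns = 441.89 ns
d = βc·γτ₀ = 0.99961 × (2.998×10^8 m/s) × 4.4189×10^-7 s = 132 m

d ≈ 132 m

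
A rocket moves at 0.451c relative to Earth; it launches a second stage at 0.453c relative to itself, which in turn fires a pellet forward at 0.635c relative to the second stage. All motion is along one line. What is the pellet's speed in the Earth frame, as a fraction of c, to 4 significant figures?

Compose boost 2: (0.453 + 0.451)/(1 + 0.453×0.451) = 0.9040/1.20430 = 0.750642
Compose boost 3: (0.635 + 0.750642)/(1 + 0.635×0.750642) = 1.38564/1.47666 = 0.9384

u ≈ 0.9384c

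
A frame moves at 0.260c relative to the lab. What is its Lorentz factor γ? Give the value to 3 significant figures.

γ = 1/√(1 − β²) = 1/√(1 − 0.260²) = 1/√(0.93240) = 1.04

γ ≈ 1.04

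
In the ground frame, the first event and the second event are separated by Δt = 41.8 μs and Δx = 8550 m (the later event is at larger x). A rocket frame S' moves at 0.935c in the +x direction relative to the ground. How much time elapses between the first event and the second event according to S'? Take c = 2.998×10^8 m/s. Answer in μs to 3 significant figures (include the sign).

Δt' ≈ 42.7 μs

γ = 1/√(1 − 0.935²) = 2.8197
Δt' = γ(Δt − vΔx/c²) = 2.8197 × (41.8 μs − 0.935×8550 m / (2.998×10^8 m/s))
= 2.8197 × (15.135 μs) = 42.7 μs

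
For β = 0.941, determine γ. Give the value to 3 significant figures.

γ = 1/√(1 − β²) = 1/√(1 − 0.941²) = 1/√(0.11452) = 2.96

γ ≈ 2.96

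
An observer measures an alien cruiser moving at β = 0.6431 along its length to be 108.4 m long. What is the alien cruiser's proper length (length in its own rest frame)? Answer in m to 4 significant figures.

L₀ ≈ 141.6 m

γ = 1/√(1 − 0.6431²) = 1.30585
L₀ = γL = 1.30585 × 108.4 = 141.6 m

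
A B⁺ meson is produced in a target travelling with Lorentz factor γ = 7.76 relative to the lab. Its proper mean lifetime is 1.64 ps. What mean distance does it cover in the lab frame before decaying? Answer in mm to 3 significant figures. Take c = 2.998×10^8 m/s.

β = √(1 − 1/γ²) = √(1 − 1/7.76²) = 0.99166
Dilated lifetime: Δt = γτ₀ = 7.76 × 1.64 ps = 12.726 ps
d = vΔt = 0.99166c × 12.726 ps = 2.9730×10^8 m/s × 1.2726×10^-11 s = 3.78 mm

d ≈ 3.78 mm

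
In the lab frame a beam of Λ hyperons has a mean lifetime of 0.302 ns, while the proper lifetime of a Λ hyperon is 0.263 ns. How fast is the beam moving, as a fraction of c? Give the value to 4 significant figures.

γ = Δt/τ₀ = 0.302/0.263 = 1.14829
β = √(1 − 1/γ²) = √(1 − 1/1.14829²) = 0.4915

β ≈ 0.4915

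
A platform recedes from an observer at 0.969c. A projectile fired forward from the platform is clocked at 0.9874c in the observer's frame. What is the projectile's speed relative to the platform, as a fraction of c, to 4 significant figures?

Inverse velocity addition: u' = (u − v)/(1 − uv/c²)
= (0.9874 − 0.969)/(1 − 0.9874×0.969) = 0.01840/0.0432094 = 0.4258

u' ≈ 0.4258c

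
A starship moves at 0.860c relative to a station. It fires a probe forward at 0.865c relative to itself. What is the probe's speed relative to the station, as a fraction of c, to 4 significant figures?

Relativistic velocity addition: u = (u' + v)/(1 + u'v/c²)
= (0.865 + 0.860)/(1 + 0.865×0.860) = 1.725/1.74390 = 0.9892

u ≈ 0.9892c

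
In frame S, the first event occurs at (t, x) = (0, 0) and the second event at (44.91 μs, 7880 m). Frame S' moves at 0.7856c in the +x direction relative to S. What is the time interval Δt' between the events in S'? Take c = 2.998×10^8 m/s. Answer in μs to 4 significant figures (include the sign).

Δt' ≈ 39.21 μs

γ = 1/√(1 − 0.7856²) = 1.61620
Δt' = γ(Δt − vΔx/c²) = 1.61620 × (44.91 μs − 0.7856×7880 m / (2.998×10^8 m/s))
= 1.61620 × (24.2611 μs) = 39.21 μs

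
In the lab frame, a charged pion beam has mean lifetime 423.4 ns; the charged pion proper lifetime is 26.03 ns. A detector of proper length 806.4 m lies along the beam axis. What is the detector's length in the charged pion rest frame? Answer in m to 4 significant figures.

Time dilation ⇒ γ = Δt/τ₀ = 423.4/26.03 = 16.2658
Length contraction: L = L₀/γ = 806.4/16.2658 = 49.58 m

L ≈ 49.58 m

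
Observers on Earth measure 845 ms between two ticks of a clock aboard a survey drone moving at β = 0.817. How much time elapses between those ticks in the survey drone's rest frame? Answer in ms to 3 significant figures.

τ₀ ≈ 487 ms

γ = 1/√(1 − 0.817²) = 1.7342
Proper time: τ₀ = Δt/γ = 845/1.7342 = 487 ms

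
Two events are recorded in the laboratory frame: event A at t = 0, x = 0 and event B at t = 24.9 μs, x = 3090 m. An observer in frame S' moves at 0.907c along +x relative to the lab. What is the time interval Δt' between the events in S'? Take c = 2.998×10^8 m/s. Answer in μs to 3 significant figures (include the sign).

Δt' ≈ 36.9 μs

γ = 1/√(1 − 0.907²) = 2.3746
Δt' = γ(Δt − vΔx/c²) = 2.3746 × (24.9 μs − 0.907×3090 m / (2.998×10^8 m/s))
= 2.3746 × (15.552 μs) = 36.9 μs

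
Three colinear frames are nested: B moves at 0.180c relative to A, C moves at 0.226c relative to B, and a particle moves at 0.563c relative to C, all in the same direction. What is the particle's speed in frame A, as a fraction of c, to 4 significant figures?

u ≈ 0.7815c

Compose boost 2: (0.226 + 0.180)/(1 + 0.226×0.180) = 0.4060/1.04068 = 0.390130
Compose boost 3: (0.563 + 0.390130)/(1 + 0.563×0.390130) = 0.953130/1.21964 = 0.7815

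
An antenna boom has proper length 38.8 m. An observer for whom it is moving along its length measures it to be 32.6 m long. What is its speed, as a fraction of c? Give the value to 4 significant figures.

β ≈ 0.5423

γ = L₀/L = 38.8/32.6 = 1.19018
β = √(1 − 1/γ²) = 0.5423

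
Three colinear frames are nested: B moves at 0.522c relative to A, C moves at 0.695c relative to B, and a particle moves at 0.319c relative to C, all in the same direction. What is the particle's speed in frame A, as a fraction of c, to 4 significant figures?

u ≈ 0.9433c

Compose boost 2: (0.695 + 0.522)/(1 + 0.695×0.522) = 1.217/1.36279 = 0.893021
Compose boost 3: (0.319 + 0.893021)/(1 + 0.319×0.893021) = 1.21202/1.28487 = 0.9433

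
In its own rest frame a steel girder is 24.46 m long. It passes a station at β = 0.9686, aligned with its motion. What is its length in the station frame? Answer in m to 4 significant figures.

γ = 1/√(1 − 0.9686²) = 4.02213
Length contraction: L = L₀/γ = 24.46/4.02213 = 6.081 m

L ≈ 6.081 m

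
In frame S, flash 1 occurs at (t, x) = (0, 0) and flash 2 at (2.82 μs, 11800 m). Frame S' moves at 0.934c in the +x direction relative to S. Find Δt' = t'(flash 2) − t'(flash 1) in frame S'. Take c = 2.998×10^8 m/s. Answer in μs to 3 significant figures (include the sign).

Δt' ≈ -95.0 μs

γ = 1/√(1 − 0.934²) = 2.7990
Δt' = γ(Δt − vΔx/c²) = 2.7990 × (2.82 μs − 0.934×11800 m / (2.998×10^8 m/s))
= 2.7990 × (-33.942 μs) = -95.0 μs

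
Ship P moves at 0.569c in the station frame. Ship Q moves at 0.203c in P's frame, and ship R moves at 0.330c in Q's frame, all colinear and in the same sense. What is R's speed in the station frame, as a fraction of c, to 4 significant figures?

Compose boost 2: (0.203 + 0.569)/(1 + 0.203×0.569) = 0.7720/1.11551 = 0.692062
Compose boost 3: (0.330 + 0.692062)/(1 + 0.330×0.692062) = 1.02206/1.22838 = 0.8320

u ≈ 0.8320c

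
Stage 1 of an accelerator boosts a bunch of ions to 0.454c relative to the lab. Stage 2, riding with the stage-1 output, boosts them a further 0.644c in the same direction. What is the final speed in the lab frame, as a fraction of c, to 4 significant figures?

Compose boost 2: (0.644 + 0.454)/(1 + 0.644×0.454) = 1.098/1.29238 = 0.8496

u ≈ 0.8496c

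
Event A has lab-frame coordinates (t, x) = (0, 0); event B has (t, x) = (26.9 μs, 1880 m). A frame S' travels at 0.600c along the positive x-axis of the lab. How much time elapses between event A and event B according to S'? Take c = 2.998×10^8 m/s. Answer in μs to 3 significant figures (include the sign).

γ = 1/√(1 − 0.600²) = 1.2500
Δt' = γ(Δt − vΔx/c²) = 1.2500 × (26.9 μs − 0.600×1880 m / (2.998×10^8 m/s))
= 1.2500 × (23.137 μs) = 28.9 μs

Δt' ≈ 28.9 μs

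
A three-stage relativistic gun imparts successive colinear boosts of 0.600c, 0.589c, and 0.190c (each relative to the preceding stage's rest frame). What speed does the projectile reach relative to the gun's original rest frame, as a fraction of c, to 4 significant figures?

Compose boost 2: (0.589 + 0.600)/(1 + 0.589×0.600) = 1.189/1.35340 = 0.878528
Compose boost 3: (0.190 + 0.878528)/(1 + 0.190×0.878528) = 1.06853/1.16692 = 0.9157

u ≈ 0.9157c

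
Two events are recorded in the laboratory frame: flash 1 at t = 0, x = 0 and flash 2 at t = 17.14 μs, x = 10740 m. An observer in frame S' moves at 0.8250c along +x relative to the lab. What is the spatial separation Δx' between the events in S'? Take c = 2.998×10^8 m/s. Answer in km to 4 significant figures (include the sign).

Δx' ≈ 11.50 km

γ = 1/√(1 − 0.8250²) = 1.76950
Δx' = γ(Δx − vΔt) = 1.76950 × (10740 m − 0.8250×(2.998×10^8 m/s)×17.14×10^-6 s)
= 1.76950 × (6500.68 m) = 11.50 km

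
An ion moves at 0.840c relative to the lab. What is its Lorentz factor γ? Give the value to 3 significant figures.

γ = 1/√(1 − β²) = 1/√(1 − 0.840²) = 1/√(0.29440) = 1.84

γ ≈ 1.84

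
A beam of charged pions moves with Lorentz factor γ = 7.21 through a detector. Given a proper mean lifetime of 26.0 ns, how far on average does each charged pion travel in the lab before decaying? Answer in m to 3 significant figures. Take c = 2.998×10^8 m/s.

β = √(1 − 1/γ²) = √(1 − 1/7.21²) = 0.99033
Dilated lifetime: Δt = γτ₀ = 7.21 × 26.0 ns = 187.46 ns
d = vΔt = 0.99033c × 187.46 ns = 2.9690×10^8 m/s × 1.8746×10^-7 s = 55.7 m

d ≈ 55.7 m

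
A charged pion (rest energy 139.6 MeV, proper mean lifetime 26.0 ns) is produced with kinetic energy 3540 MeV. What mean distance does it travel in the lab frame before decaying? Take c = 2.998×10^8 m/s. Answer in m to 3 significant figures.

d ≈ 205 m

γ = 1 + K/(m₀c²) = 1 + 3540/139.6 = 26.358
β = √(1 − 1/γ²) = 0.99928
Dilated lifetime: γτ₀ = 26.358 × 26.0 ns = 685.31 ns
d = βc·γτ₀ = 0.99928 × (2.998×10^8 m/s) × 6.8531×10^-7 s = 205 m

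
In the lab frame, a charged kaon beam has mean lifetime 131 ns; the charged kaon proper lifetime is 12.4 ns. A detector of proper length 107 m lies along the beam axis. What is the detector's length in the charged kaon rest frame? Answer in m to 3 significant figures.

Time dilation ⇒ γ = Δt/τ₀ = 131/12.4 = 10.565
Length contraction: L = L₀/γ = 107/10.565 = 10.1 m

L ≈ 10.1 m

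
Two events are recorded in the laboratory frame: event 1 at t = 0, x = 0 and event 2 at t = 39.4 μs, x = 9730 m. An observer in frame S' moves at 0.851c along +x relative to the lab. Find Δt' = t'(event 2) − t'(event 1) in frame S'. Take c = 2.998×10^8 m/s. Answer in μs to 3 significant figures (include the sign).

Δt' ≈ 22.4 μs

γ = 1/√(1 − 0.851²) = 1.9042
Δt' = γ(Δt − vΔx/c²) = 1.9042 × (39.4 μs − 0.851×9730 m / (2.998×10^8 m/s))
= 1.9042 × (11.781 μs) = 22.4 μs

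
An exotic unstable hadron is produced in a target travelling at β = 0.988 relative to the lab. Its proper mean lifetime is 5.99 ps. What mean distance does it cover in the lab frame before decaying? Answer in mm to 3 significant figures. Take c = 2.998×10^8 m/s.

γ = 1/√(1 − 0.988²) = 6.4744
Dilated lifetime: Δt = γτ₀ = 6.4744 × 5.99 ps = 38.782 ps
d = vΔt = 0.988c × 38.782 ps = 2.9620×10^8 m/s × 3.8782×10^-11 s = 11.5 mm

d ≈ 11.5 mm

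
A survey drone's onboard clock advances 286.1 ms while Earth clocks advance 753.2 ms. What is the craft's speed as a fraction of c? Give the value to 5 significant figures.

γ = Δt/τ₀ = 753.2/286.1 = 2.632646
β = √(1 − 1/γ²) = √(1 − 1/2.632646²) = 0.92505

β ≈ 0.92505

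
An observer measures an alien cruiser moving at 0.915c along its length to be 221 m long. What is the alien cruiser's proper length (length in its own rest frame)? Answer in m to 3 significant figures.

L₀ ≈ 548 m

γ = 1/√(1 − 0.915²) = 2.4786
L₀ = γL = 2.4786 × 221 = 548 m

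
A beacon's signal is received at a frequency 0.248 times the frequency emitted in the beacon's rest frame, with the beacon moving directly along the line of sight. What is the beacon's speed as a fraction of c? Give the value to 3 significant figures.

β ≈ 0.884

f_obs/f_src = √((1−β)/(1+β)) = 0.248  ⇒  (1−β)/(1+β) = 0.061504
β = |1 − D²|/(1 + D²) = |1 − 0.061504|/(1 + 0.061504) = 0.884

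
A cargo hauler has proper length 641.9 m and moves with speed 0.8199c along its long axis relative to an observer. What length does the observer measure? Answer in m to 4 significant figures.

L ≈ 367.5 m

γ = 1/√(1 − 0.8199²) = 1.74670
Length contraction: L = L₀/γ = 641.9/1.74670 = 367.5 m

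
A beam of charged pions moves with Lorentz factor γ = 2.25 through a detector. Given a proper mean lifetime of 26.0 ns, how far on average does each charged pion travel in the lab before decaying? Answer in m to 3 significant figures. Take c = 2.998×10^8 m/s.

d ≈ 15.7 m

β = √(1 − 1/γ²) = √(1 − 1/2.25²) = 0.89581
Dilated lifetime: Δt = γτ₀ = 2.25 × 26.0 ns = 58.500 ns
d = vΔt = 0.89581c × 58.500 ns = 2.6856×10^8 m/s × 5.8500×10^-8 s = 15.7 m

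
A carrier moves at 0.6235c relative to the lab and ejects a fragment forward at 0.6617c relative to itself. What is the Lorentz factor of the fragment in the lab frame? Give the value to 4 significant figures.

γ ≈ 2.410

u_lab = (0.6617 + 0.6235)/(1 + 0.6617×0.6235) = 1.2852/1.412570 = 0.9098310
γ = 1/√(1 − 0.9098310²) = 2.410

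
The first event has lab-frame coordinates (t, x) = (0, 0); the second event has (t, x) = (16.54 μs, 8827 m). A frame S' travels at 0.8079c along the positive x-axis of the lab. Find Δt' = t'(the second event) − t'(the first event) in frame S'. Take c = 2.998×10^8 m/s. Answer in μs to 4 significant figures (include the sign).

Δt' ≈ -12.30 μs

γ = 1/√(1 − 0.8079²) = 1.69687
Δt' = γ(Δt − vΔx/c²) = 1.69687 × (16.54 μs − 0.8079×8827 m / (2.998×10^8 m/s))
= 1.69687 × (-7.24697 μs) = -12.30 μs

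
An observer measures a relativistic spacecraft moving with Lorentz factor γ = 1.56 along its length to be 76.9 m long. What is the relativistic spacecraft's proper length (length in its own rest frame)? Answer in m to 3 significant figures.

L₀ ≈ 120 m

γ = 1.56 (given)
L₀ = γL = 1.56 × 76.9 = 120 m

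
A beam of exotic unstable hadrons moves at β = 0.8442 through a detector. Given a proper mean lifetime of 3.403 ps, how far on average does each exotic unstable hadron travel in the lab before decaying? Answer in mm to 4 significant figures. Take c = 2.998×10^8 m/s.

γ = 1/√(1 − 0.8442²) = 1.86557
Dilated lifetime: Δt = γτ₀ = 1.86557 × 3.403 ps = 6.34855 ps
d = vΔt = 0.8442c × 6.34855 ps = 2.53091×10^8 m/s × 6.34855×10^-12 s = 1.607 mm

d ≈ 1.607 mm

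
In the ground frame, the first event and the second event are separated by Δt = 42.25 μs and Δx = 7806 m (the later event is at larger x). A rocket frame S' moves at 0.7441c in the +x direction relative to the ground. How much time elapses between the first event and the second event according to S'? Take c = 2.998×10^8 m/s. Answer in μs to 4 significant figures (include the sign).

γ = 1/√(1 − 0.7441²) = 1.49685
Δt' = γ(Δt − vΔx/c²) = 1.49685 × (42.25 μs − 0.7441×7806 m / (2.998×10^8 m/s))
= 1.49685 × (22.8756 μs) = 34.24 μs

Δt' ≈ 34.24 μs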